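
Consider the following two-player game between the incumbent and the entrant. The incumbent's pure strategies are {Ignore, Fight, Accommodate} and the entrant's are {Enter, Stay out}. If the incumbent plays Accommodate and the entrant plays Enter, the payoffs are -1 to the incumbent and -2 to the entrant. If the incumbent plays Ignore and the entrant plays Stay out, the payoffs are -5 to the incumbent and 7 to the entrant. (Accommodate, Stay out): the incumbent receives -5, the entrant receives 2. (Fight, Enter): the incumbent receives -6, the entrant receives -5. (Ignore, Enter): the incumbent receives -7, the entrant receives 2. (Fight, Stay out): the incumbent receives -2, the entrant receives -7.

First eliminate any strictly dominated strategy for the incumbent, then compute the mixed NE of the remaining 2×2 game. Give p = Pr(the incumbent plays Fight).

p = 2/3

The incumbent's strategy Ignore is strictly dominated by Fight: -6 > -7 and -2 > -5. Eliminate Ignore.
The entrant's indifference between Enter and Stay out determines the incumbent's mixing probability p:
  the entrant's payoff from Enter: p·(-5) + (1−p)·(-2) = -3p - 2
  the entrant's payoff from Stay out: p·(-7) + (1−p)·2 = -9p + 2
  -3p - 2 = -9p + 2  ⇒  6p = 4  ⇒  p = 2/3.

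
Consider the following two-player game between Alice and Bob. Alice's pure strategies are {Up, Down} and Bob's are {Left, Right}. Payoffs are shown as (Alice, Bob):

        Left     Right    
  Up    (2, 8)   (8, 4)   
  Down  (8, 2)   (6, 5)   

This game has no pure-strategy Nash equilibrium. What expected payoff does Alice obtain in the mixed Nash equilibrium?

13/2

In a mixed equilibrium Alice is indifferent between Up and Down; this condition fixes q.
  Alice's payoff to Up: q·2 + (1−q)·8 = -6q + 8
  Alice's payoff to Down: q·8 + (1−q)·6 = 2q + 6
  -6q + 8 = 2q + 6  ⇒  -8q = -2  ⇒  q = 1/4.
At equilibrium Alice is indifferent across rows, so Alice's payoff equals the payoff from Up: (1/4)·2 + (3/4)·8 = 13/2.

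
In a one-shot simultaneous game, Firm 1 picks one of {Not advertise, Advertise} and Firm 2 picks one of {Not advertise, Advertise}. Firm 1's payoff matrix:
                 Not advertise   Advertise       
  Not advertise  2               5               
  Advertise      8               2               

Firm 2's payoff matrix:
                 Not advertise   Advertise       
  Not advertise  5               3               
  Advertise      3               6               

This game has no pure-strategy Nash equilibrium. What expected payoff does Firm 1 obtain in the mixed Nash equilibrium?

Set Firm 1's expected payoff from Not advertise equal to that from Advertise:
  Firm 1's payoff to Not advertise: q·2 + (1−q)·5 = -3q + 5
  Firm 1's payoff to Advertise: q·8 + (1−q)·2 = 6q + 2
  -3q + 5 = 6q + 2  ⇒  -9q = -3  ⇒  q = 1/3.
At equilibrium Firm 1 is indifferent across rows, so Firm 1's payoff equals the payoff from Not advertise: (1/3)·2 + (2/3)·5 = 4.

4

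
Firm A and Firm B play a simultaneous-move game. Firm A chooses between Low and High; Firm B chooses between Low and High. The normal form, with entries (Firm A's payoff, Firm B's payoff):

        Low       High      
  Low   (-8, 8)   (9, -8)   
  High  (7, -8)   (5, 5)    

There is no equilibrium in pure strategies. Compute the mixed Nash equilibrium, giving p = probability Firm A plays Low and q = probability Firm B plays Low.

p = 13/29, q = 4/19

Set Firm B's expected payoff from Low equal to that from High:
  Firm B's payoff from Low: p·8 + (1−p)·(-8) = 16p - 8
  Firm B's payoff from High: p·(-8) + (1−p)·5 = -13p + 5
  16p - 8 = -13p + 5  ⇒  29p = 13  ⇒  p = 13/29.
In a mixed equilibrium Firm A is indifferent between Low and High; this condition fixes q.
  Firm A's payoff from Low: q·(-8) + (1−q)·9 = -17q + 9
  Firm A's payoff from High: q·7 + (1−q)·5 = 2q + 5
  -17q + 9 = 2q + 5  ⇒  -19q = -4  ⇒  q = 4/19.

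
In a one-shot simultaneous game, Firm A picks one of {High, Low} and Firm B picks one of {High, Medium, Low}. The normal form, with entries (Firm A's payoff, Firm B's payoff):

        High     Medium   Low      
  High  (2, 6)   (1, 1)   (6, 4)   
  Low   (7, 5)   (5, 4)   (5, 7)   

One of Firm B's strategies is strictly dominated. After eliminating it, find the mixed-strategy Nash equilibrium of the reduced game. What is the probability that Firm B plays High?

q = 1/6

Firm B's strategy Medium is strictly dominated by Low: 4 > 1 and 7 > 4. Eliminate Medium.
Firm B's mix must leave Firm A indifferent between High and Low.
  Firm A's payoff to High: q·2 + (1−q)·6 = -4q + 6
  Firm A's payoff to Low: q·7 + (1−q)·5 = 2q + 5
  -4q + 6 = 2q + 5  ⇒  -6q = -1  ⇒  q = 1/6.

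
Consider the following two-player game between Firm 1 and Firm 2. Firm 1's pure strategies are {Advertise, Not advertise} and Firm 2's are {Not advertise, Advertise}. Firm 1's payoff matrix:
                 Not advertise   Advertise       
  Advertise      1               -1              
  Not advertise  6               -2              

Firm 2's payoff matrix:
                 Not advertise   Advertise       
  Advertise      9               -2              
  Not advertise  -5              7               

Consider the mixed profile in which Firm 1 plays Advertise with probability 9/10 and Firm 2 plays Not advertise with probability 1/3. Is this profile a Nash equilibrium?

Given Firm 1's mix p = 9/10, Firm 2's payoff from Not advertise is 38/5 but from Advertise is -11/10. Firm 2 strictly prefers Not advertise, so Firm 2 would not mix.
So the proposed profile is not a Nash equilibrium.

No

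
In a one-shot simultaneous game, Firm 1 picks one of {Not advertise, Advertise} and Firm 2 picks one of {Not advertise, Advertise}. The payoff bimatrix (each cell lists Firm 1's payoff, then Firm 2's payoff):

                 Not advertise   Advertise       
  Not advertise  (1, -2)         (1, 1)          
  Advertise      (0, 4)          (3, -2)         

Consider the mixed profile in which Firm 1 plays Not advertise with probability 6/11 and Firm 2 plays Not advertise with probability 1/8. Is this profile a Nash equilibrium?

No

Given Firm 1's mix p = 6/11, Firm 2's payoff from Not advertise is 8/11 but from Advertise is -4/11. Firm 2 strictly prefers Not advertise, so Firm 2 would not mix.
So the proposed profile is not a Nash equilibrium.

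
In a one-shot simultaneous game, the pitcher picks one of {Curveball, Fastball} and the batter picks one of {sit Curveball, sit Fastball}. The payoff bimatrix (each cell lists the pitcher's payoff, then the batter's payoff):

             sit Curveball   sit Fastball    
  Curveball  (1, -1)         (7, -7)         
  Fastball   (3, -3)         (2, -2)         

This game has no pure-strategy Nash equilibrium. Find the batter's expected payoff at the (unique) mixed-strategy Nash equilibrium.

For the batter to be willing to mix, the batter must be indifferent between sit Curveball and sit Fastball, which pins down the pitcher's mix.
  the batter's payoff to sit Curveball: p·(-1) + (1−p)·(-3) = 2p - 3
  the batter's payoff to sit Fastball: p·(-7) + (1−p)·(-2) = -5p - 2
  2p - 3 = -5p - 2  ⇒  7p = 1  ⇒  p = 1/7.
At equilibrium the batter is indifferent across columns, so the batter's payoff equals the payoff from sit Curveball: (1/7)·(-1) + (6/7)·(-3) = -19/7.

-19/7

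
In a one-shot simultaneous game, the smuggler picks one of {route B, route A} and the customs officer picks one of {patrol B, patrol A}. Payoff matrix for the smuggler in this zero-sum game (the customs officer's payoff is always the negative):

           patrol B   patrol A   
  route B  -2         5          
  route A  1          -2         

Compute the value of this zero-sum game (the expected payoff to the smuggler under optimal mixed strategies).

v = 1/10

The customs officer's mix must leave the smuggler indifferent between route B and route A.
  the smuggler's payoff to route B: q·(-2) + (1−q)·5 = -7q + 5
  the smuggler's payoff to route A: q·1 + (1−q)·(-2) = 3q - 2
  -7q + 5 = 3q - 2  ⇒  -10q = -7  ⇒  q = 7/10.
The value is the smuggler's expected payoff against this mix (using route B): (7/10)·(-2) + (3/10)·5 = 1/10.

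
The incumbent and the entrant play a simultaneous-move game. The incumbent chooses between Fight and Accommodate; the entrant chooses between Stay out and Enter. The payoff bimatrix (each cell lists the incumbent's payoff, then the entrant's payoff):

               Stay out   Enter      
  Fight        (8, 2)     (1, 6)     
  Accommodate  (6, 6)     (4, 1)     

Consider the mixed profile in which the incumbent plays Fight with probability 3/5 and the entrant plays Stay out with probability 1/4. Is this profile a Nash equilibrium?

No

Given the incumbent's mix p = 3/5, the entrant's payoff from Stay out is 18/5 but from Enter is 4. The entrant strictly prefers Enter, so the entrant would not mix.
So the proposed profile is not a Nash equilibrium.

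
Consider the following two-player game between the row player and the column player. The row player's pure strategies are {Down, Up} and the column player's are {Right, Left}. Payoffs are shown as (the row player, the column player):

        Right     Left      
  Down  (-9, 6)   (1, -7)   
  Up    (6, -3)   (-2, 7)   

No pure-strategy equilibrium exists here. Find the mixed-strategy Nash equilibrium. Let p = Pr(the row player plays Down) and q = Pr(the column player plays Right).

p = 10/23, q = 1/6

In a mixed equilibrium the column player is indifferent between Right and Left; this condition fixes p.
  the column player's payoff from Right: p·6 + (1−p)·(-3) = 9p - 3
  the column player's payoff from Left: p·(-7) + (1−p)·7 = -14p + 7
  9p - 3 = -14p + 7  ⇒  23p = 10  ⇒  p = 10/23.
In a mixed equilibrium the row player is indifferent between Down and Up; this condition fixes q.
  the row player's payoff to Down: q·(-9) + (1−q)·1 = -10q + 1
  the row player's payoff to Up: q·6 + (1−q)·(-2) = 8q - 2
  -10q + 1 = 8q - 2  ⇒  -18q = -3  ⇒  q = 1/6.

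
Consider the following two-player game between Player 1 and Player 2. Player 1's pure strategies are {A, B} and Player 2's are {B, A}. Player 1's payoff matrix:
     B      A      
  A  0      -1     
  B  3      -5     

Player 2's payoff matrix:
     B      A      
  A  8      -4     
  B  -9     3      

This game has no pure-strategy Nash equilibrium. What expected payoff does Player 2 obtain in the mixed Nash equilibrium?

-1/2

Set Player 2's expected payoff from B equal to that from A:
  Player 2's payoff to B: p·8 + (1−p)·(-9) = 17p - 9
  Player 2's payoff to A: p·(-4) + (1−p)·3 = -7p + 3
  17p - 9 = -7p + 3  ⇒  24p = 12  ⇒  p = 1/2.
At equilibrium Player 2 is indifferent across columns, so Player 2's payoff equals the payoff from B: (1/2)·8 + (1/2)·(-9) = -1/2.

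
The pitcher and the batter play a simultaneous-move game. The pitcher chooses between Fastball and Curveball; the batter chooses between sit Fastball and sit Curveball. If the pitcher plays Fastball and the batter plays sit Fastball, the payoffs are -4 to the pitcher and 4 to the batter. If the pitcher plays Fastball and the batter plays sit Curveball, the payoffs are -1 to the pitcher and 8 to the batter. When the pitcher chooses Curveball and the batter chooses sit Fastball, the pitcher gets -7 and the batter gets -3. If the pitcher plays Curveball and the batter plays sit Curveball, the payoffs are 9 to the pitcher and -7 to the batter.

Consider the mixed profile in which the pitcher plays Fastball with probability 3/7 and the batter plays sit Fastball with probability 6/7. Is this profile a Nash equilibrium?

No

Given the pitcher's mix p = 3/7, the batter's payoff from sit Fastball is 0 but from sit Curveball is -4/7. The batter strictly prefers sit Fastball, so the batter would not mix.
So the proposed profile is not a Nash equilibrium.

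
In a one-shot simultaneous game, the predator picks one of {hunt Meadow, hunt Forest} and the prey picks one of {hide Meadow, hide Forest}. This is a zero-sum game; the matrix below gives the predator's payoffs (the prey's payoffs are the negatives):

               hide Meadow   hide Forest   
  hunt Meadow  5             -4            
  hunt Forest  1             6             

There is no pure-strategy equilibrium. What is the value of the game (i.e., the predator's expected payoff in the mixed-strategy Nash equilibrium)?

The prey's mix must leave the predator indifferent between hunt Meadow and hunt Forest.
  the predator's payoff to hunt Meadow: q·5 + (1−q)·(-4) = 9q - 4
  the predator's payoff to hunt Forest: q·1 + (1−q)·6 = -5q + 6
  9q - 4 = -5q + 6  ⇒  14q = 10  ⇒  q = 5/7.
The value is the predator's expected payoff against this mix (using hunt Meadow): (5/7)·5 + (2/7)·(-4) = 17/7.

v = 17/7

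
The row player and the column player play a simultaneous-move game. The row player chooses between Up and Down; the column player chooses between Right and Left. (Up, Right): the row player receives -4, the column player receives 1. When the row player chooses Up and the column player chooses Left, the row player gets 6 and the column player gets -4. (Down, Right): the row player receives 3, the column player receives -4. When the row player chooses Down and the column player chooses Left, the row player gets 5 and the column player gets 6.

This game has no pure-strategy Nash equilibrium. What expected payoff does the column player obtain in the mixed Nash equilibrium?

For the column player to be willing to mix, the column player must be indifferent between Right and Left, which pins down the row player's mix.
  the column player's payoff from Right: p·1 + (1−p)·(-4) = 5p - 4
  the column player's payoff from Left: p·(-4) + (1−p)·6 = -10p + 6
  5p - 4 = -10p + 6  ⇒  15p = 10  ⇒  p = 2/3.
At equilibrium the column player is indifferent across columns, so the column player's payoff equals the payoff from Right: (2/3)·1 + (1/3)·(-4) = -2/3.

-2/3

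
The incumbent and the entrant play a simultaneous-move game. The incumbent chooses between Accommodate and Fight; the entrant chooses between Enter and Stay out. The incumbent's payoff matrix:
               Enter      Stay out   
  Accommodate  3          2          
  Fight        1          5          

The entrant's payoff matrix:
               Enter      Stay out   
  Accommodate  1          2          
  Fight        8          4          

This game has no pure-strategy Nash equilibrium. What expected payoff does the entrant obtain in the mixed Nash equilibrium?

12/5

The entrant's indifference between Enter and Stay out determines the incumbent's mixing probability p:
  the entrant's expected payoff from Enter: p·1 + (1−p)·8 = -7p + 8
  the entrant's expected payoff from Stay out: p·2 + (1−p)·4 = -2p + 4
  -7p + 8 = -2p + 4  ⇒  -5p = -4  ⇒  p = 4/5.
At equilibrium the entrant is indifferent across columns, so the entrant's payoff equals the payoff from Enter: (4/5)·1 + (1/5)·8 = 12/5.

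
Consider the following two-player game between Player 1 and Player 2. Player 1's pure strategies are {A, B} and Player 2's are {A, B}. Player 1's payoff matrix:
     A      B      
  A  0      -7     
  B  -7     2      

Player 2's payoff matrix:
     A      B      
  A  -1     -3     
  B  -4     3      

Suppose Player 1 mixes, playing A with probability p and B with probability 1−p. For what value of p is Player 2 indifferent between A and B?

Player 1's mix must leave Player 2 indifferent between A and B.
  Player 2's payoff to A: p·(-1) + (1−p)·(-4) = 3p - 4
  Player 2's payoff to B: p·(-3) + (1−p)·3 = -6p + 3
  3p - 4 = -6p + 3  ⇒  9p = 7  ⇒  p = 7/9.

p = 7/9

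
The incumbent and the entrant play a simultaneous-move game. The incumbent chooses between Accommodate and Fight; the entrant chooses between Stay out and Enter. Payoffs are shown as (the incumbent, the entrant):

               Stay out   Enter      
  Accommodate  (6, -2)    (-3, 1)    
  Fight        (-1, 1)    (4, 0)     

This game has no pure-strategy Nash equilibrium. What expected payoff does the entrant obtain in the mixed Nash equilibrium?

For the entrant to be willing to mix, the entrant must be indifferent between Stay out and Enter, which pins down the incumbent's mix.
  the entrant's payoff to Stay out: p·(-2) + (1−p)·1 = -3p + 1
  the entrant's payoff to Enter: p·1 + (1−p)·0 = p
  -3p + 1 = p  ⇒  -4p = -1  ⇒  p = 1/4.
At equilibrium the entrant is indifferent across columns, so the entrant's payoff equals the payoff from Stay out: (1/4)·(-2) + (3/4)·1 = 1/4.

1/4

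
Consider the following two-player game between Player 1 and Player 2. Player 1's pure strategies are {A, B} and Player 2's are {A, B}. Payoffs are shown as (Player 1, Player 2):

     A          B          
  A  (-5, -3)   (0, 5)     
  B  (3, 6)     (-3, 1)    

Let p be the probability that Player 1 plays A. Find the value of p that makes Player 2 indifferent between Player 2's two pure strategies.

Player 1's mix must leave Player 2 indifferent between A and B.
  Player 2's payoff to A: p·(-3) + (1−p)·6 = -9p + 6
  Player 2's payoff to B: p·5 + (1−p)·1 = 4p + 1
  -9p + 6 = 4p + 1  ⇒  -13p = -5  ⇒  p = 5/13.

p = 5/13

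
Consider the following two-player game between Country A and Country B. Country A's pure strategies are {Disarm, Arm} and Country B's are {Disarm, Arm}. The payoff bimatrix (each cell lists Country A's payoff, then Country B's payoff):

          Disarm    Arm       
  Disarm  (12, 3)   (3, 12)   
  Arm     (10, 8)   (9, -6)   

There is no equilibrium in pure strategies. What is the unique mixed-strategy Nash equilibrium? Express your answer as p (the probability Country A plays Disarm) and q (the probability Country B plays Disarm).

For Country B to be willing to mix, Country B must be indifferent between Disarm and Arm, which pins down Country A's mix.
  Country B's payoff to Disarm: p·3 + (1−p)·8 = -5p + 8
  Country B's payoff to Arm: p·12 + (1−p)·(-6) = 18p - 6
  -5p + 8 = 18p - 6  ⇒  -23p = -14  ⇒  p = 14/23.
For Country A to be willing to mix, Country A must be indifferent between Disarm and Arm, which pins down Country B's mix.
  Country A's payoff from Disarm: q·12 + (1−q)·3 = 9q + 3
  Country A's payoff from Arm: q·10 + (1−q)·9 = q + 9
  9q + 3 = q + 9  ⇒  8q = 6  ⇒  q = 3/4.

p = 14/23, q = 3/4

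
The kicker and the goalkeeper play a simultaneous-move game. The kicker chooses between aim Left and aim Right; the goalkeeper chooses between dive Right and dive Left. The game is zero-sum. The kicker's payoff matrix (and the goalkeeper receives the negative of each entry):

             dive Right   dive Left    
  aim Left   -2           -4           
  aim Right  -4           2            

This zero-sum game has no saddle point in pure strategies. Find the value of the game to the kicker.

For the kicker to be willing to mix, the kicker must be indifferent between aim Left and aim Right, which pins down the goalkeeper's mix.
  the kicker's payoff from aim Left: q·(-2) + (1−q)·(-4) = 2q - 4
  the kicker's payoff from aim Right: q·(-4) + (1−q)·2 = -6q + 2
  2q - 4 = -6q + 2  ⇒  8q = 6  ⇒  q = 3/4.
The value is the kicker's expected payoff against this mix (using aim Left): (3/4)·(-2) + (1/4)·(-4) = -5/2.

v = -5/2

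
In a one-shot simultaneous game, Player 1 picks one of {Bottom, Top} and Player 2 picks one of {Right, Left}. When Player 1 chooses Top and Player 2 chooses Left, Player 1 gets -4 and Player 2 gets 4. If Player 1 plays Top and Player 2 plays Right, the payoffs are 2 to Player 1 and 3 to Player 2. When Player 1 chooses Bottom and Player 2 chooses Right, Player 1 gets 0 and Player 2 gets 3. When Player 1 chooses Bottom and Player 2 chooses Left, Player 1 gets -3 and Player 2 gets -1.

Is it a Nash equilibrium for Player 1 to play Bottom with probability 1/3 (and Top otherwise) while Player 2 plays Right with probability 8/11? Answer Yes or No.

Given Player 1's mix p = 1/3, Player 2's payoff from Right is 3 but from Left is 7/3. Player 2 strictly prefers Right, so Player 2 would not mix.
So the proposed profile is not a Nash equilibrium.

No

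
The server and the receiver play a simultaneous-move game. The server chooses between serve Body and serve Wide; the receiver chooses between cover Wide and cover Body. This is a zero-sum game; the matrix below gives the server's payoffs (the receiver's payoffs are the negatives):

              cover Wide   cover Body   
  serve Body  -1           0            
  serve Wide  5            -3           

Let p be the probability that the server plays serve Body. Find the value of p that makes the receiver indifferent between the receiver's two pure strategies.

p = 8/9

In a mixed equilibrium the receiver is indifferent between cover Wide and cover Body; this condition fixes p.
  the receiver's payoff from cover Wide: p·1 + (1−p)·(-5) = 6p - 5
  the receiver's payoff from cover Body: p·0 + (1−p)·3 = -3p + 3
  6p - 5 = -3p + 3  ⇒  9p = 8  ⇒  p = 8/9.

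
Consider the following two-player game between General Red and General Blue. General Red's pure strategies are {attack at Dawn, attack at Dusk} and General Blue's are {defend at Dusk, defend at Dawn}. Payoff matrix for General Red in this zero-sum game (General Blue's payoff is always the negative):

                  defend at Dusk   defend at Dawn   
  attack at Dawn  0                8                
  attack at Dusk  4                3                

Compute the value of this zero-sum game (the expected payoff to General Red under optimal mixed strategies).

For General Red to be willing to mix, General Red must be indifferent between attack at Dawn and attack at Dusk, which pins down General Blue's mix.
  General Red's payoff to attack at Dawn: q·0 + (1−q)·8 = -8q + 8
  General Red's payoff to attack at Dusk: q·4 + (1−q)·3 = q + 3
  -8q + 8 = q + 3  ⇒  -9q = -5  ⇒  q = 5/9.
The value is General Red's expected payoff against this mix (using attack at Dawn): (5/9)·0 + (4/9)·8 = 32/9.

v = 32/9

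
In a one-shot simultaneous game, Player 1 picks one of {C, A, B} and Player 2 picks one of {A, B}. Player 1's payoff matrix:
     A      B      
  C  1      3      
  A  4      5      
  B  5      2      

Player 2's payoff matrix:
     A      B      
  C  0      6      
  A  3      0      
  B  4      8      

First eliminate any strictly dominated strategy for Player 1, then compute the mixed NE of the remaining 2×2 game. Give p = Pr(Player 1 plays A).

Player 1's strategy C is strictly dominated by A: 4 > 1 and 5 > 3. Eliminate C.
For Player 2 to be willing to mix, Player 2 must be indifferent between A and B, which pins down Player 1's mix.
  Player 2's payoff from A: p·3 + (1−p)·4 = -p + 4
  Player 2's payoff from B: p·0 + (1−p)·8 = -8p + 8
  -p + 4 = -8p + 8  ⇒  7p = 4  ⇒  p = 4/7.

p = 4/7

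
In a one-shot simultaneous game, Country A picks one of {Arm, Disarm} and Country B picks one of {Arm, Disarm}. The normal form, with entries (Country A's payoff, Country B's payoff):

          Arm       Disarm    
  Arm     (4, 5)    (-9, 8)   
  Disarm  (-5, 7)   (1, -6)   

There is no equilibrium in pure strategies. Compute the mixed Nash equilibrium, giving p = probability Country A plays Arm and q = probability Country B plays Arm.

p = 13/16, q = 10/19

In a mixed equilibrium Country B is indifferent between Arm and Disarm; this condition fixes p.
  Country B's payoff from Arm: p·5 + (1−p)·7 = -2p + 7
  Country B's payoff from Disarm: p·8 + (1−p)·(-6) = 14p - 6
  -2p + 7 = 14p - 6  ⇒  -16p = -13  ⇒  p = 13/16.
Set Country A's expected payoff from Arm equal to that from Disarm:
  Country A's payoff to Arm: q·4 + (1−q)·(-9) = 13q - 9
  Country A's payoff to Disarm: q·(-5) + (1−q)·1 = -6q + 1
  13q - 9 = -6q + 1  ⇒  19q = 10  ⇒  q = 10/19.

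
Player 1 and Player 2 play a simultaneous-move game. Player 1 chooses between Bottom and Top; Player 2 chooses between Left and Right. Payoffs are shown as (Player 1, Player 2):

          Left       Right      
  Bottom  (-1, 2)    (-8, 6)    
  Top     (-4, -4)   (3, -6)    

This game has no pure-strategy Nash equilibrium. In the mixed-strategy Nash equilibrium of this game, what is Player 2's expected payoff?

In a mixed equilibrium Player 2 is indifferent between Left and Right; this condition fixes p.
  Player 2's payoff from Left: p·2 + (1−p)·(-4) = 6p - 4
  Player 2's payoff from Right: p·6 + (1−p)·(-6) = 12p - 6
  6p - 4 = 12p - 6  ⇒  -6p = -2  ⇒  p = 1/3.
At equilibrium Player 2 is indifferent across columns, so Player 2's payoff equals the payoff from Left: (1/3)·2 + (2/3)·(-4) = -2.

-2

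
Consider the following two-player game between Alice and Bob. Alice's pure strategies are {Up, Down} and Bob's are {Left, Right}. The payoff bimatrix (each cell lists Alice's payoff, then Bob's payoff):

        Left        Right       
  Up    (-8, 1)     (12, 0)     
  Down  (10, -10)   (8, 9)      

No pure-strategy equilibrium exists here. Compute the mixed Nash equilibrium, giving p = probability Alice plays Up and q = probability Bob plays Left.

Set Bob's expected payoff from Left equal to that from Right:
  Bob's expected payoff from Left: p·1 + (1−p)·(-10) = 11p - 10
  Bob's expected payoff from Right: p·0 + (1−p)·9 = -9p + 9
  11p - 10 = -9p + 9  ⇒  20p = 19  ⇒  p = 19/20.
Alice's indifference between Up and Down determines Bob's mixing probability q:
  Alice's payoff from Up: q·(-8) + (1−q)·12 = -20q + 12
  Alice's payoff from Down: q·10 + (1−q)·8 = 2q + 8
  -20q + 12 = 2q + 8  ⇒  -22q = -4  ⇒  q = 2/11.

p = 19/20, q = 2/11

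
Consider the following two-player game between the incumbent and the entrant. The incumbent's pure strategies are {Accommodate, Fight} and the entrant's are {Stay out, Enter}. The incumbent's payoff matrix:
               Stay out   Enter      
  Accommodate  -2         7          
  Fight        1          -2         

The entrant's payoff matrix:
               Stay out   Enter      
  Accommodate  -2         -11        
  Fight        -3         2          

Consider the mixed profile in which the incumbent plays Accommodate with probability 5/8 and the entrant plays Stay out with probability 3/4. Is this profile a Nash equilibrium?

Given the incumbent's mix p = 5/8, the entrant's payoff from Stay out is -19/8 but from Enter is -49/8. The entrant strictly prefers Stay out, so the entrant would not mix.
So the proposed profile is not a Nash equilibrium.

No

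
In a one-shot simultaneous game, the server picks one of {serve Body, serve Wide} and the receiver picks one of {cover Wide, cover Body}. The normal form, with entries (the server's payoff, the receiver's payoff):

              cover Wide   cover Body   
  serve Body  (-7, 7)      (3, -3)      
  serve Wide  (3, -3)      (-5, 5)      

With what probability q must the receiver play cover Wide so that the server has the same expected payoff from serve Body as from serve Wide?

The server's indifference between serve Body and serve Wide determines the receiver's mixing probability q:
  the server's expected payoff from serve Body: q·(-7) + (1−q)·3 = -10q + 3
  the server's expected payoff from serve Wide: q·3 + (1−q)·(-5) = 8q - 5
  -10q + 3 = 8q - 5  ⇒  -18q = -8  ⇒  q = 4/9.

q = 4/9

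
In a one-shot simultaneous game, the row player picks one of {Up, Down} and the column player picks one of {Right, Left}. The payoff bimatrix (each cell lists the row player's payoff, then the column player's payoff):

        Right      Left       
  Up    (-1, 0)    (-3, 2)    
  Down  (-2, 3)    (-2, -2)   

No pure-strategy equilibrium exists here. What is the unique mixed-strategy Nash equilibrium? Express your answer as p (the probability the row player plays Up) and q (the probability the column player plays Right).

In a mixed equilibrium the column player is indifferent between Right and Left; this condition fixes p.
  the column player's expected payoff from Right: p·0 + (1−p)·3 = -3p + 3
  the column player's expected payoff from Left: p·2 + (1−p)·(-2) = 4p - 2
  -3p + 3 = 4p - 2  ⇒  -7p = -5  ⇒  p = 5/7.
The column player's mix must leave the row player indifferent between Up and Down.
  the row player's payoff from Up: q·(-1) + (1−q)·(-3) = 2q - 3
  the row player's payoff from Down: q·(-2) + (1−q)·(-2) = -2
  2q - 3 = -2  ⇒  2q = 1  ⇒  q = 1/2.

p = 5/7, q = 1/2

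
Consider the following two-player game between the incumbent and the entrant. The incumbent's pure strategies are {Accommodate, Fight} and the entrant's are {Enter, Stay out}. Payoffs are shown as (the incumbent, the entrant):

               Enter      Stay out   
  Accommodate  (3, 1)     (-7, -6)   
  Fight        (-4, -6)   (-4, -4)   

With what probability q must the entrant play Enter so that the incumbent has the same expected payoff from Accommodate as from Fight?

Set the incumbent's expected payoff from Accommodate equal to that from Fight:
  the incumbent's expected payoff from Accommodate: q·3 + (1−q)·(-7) = 10q - 7
  the incumbent's expected payoff from Fight: q·(-4) + (1−q)·(-4) = -4
  10q - 7 = -4  ⇒  10q = 3  ⇒  q = 3/10.

q = 3/10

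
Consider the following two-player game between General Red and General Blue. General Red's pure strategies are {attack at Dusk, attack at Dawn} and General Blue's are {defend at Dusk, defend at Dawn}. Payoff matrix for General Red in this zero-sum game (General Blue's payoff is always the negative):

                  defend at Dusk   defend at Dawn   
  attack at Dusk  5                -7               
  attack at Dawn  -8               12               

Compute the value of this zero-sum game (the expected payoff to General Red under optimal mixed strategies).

v = 1/8

Set General Red's expected payoff from attack at Dusk equal to that from attack at Dawn:
  General Red's expected payoff from attack at Dusk: q·5 + (1−q)·(-7) = 12q - 7
  General Red's expected payoff from attack at Dawn: q·(-8) + (1−q)·12 = -20q + 12
  12q - 7 = -20q + 12  ⇒  32q = 19  ⇒  q = 19/32.
The value is General Red's expected payoff against this mix (using attack at Dusk): (19/32)·5 + (13/32)·(-7) = 1/8.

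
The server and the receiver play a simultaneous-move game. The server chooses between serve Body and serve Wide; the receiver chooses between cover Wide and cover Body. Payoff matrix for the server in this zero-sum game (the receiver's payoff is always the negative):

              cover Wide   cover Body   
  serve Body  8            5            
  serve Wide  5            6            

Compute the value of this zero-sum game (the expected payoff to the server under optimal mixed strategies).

Set the server's expected payoff from serve Body equal to that from serve Wide:
  the server's payoff to serve Body: q·8 + (1−q)·5 = 3q + 5
  the server's payoff to serve Wide: q·5 + (1−q)·6 = -q + 6
  3q + 5 = -q + 6  ⇒  4q = 1  ⇒  q = 1/4.
The value is the server's expected payoff against this mix (using serve Body): (1/4)·8 + (3/4)·5 = 23/4.

v = 23/4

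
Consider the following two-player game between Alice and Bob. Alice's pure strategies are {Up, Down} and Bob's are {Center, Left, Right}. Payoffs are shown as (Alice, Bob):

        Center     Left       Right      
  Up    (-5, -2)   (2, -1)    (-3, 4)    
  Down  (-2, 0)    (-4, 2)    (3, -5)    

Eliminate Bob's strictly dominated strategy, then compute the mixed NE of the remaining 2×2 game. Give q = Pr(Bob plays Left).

Bob's strategy Center is strictly dominated by Left: -1 > -2 and 2 > 0. Eliminate Center.
For Alice to be willing to mix, Alice must be indifferent between Up and Down, which pins down Bob's mix.
  Alice's expected payoff from Up: q·2 + (1−q)·(-3) = 5q - 3
  Alice's expected payoff from Down: q·(-4) + (1−q)·3 = -7q + 3
  5q - 3 = -7q + 3  ⇒  12q = 6  ⇒  q = 1/2.

q = 1/2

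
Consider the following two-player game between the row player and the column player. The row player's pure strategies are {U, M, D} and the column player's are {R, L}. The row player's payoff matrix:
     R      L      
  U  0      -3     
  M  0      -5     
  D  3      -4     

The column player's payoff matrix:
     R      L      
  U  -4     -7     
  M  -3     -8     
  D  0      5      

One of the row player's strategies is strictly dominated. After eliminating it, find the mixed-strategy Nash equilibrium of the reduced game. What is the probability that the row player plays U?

p = 5/8

The row player's strategy M is strictly dominated by D: 3 > 0 and -4 > -5. Eliminate M.
In a mixed equilibrium the column player is indifferent between R and L; this condition fixes p.
  the column player's payoff from R: p·(-4) + (1−p)·0 = -4p
  the column player's payoff from L: p·(-7) + (1−p)·5 = -12p + 5
  -4p = -12p + 5  ⇒  8p = 5  ⇒  p = 5/8.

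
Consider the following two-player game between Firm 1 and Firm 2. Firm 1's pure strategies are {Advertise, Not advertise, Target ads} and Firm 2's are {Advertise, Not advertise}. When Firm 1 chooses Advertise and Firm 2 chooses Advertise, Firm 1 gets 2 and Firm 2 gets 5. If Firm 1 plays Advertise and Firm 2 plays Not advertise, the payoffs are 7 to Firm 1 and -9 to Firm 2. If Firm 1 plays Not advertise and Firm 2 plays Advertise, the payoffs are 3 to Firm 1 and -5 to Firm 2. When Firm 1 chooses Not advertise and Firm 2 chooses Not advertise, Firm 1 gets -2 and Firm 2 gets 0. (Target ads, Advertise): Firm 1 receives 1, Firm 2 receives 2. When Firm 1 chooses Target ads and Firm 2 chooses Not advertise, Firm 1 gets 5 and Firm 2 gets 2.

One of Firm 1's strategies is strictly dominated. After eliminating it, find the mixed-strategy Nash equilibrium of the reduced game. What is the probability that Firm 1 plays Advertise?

p = 5/19

Firm 1's strategy Target ads is strictly dominated by Advertise: 2 > 1 and 7 > 5. Eliminate Target ads.
Firm 2's indifference between Advertise and Not advertise determines Firm 1's mixing probability p:
  Firm 2's payoff from Advertise: p·5 + (1−p)·(-5) = 10p - 5
  Firm 2's payoff from Not advertise: p·(-9) + (1−p)·0 = -9p
  10p - 5 = -9p  ⇒  19p = 5  ⇒  p = 5/19.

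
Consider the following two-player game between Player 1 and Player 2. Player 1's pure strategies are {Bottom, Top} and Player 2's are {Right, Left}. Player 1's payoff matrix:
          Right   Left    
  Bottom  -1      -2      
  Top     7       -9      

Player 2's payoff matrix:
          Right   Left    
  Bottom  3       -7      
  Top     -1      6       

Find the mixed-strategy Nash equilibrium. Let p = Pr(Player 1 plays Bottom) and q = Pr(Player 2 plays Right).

p = 7/17, q = 7/15

Player 1's mix must leave Player 2 indifferent between Right and Left.
  Player 2's payoff to Right: p·3 + (1−p)·(-1) = 4p - 1
  Player 2's payoff to Left: p·(-7) + (1−p)·6 = -13p + 6
  4p - 1 = -13p + 6  ⇒  17p = 7  ⇒  p = 7/17.
Set Player 1's expected payoff from Bottom equal to that from Top:
  Player 1's expected payoff from Bottom: q·(-1) + (1−q)·(-2) = q - 2
  Player 1's expected payoff from Top: q·7 + (1−q)·(-9) = 16q - 9
  q - 2 = 16q - 9  ⇒  -15q = -7  ⇒  q = 7/15.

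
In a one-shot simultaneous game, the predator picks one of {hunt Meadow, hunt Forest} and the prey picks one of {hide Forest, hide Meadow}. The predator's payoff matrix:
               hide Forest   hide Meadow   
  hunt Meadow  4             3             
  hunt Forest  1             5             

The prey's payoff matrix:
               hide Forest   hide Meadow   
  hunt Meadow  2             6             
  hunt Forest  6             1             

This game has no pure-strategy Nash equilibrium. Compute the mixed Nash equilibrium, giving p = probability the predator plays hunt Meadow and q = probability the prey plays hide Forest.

In a mixed equilibrium the prey is indifferent between hide Forest and hide Meadow; this condition fixes p.
  the prey's payoff from hide Forest: p·2 + (1−p)·6 = -4p + 6
  the prey's payoff from hide Meadow: p·6 + (1−p)·1 = 5p + 1
  -4p + 6 = 5p + 1  ⇒  -9p = -5  ⇒  p = 5/9.
The prey's mix must leave the predator indifferent between hunt Meadow and hunt Forest.
  the predator's payoff to hunt Meadow: q·4 + (1−q)·3 = q + 3
  the predator's payoff to hunt Forest: q·1 + (1−q)·5 = -4q + 5
  q + 3 = -4q + 5  ⇒  5q = 2  ⇒  q = 2/5.

p = 5/9, q = 2/5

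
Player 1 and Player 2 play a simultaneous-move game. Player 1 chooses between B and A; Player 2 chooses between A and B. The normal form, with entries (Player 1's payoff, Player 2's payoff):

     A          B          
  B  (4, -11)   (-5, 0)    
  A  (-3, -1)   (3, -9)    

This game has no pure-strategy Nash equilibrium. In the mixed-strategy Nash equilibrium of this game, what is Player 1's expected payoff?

Player 1's indifference between B and A determines Player 2's mixing probability q:
  Player 1's payoff from B: q·4 + (1−q)·(-5) = 9q - 5
  Player 1's payoff from A: q·(-3) + (1−q)·3 = -6q + 3
  9q - 5 = -6q + 3  ⇒  15q = 8  ⇒  q = 8/15.
At equilibrium Player 1 is indifferent across rows, so Player 1's payoff equals the payoff from B: (8/15)·4 + (7/15)·(-5) = -1/5.

-1/5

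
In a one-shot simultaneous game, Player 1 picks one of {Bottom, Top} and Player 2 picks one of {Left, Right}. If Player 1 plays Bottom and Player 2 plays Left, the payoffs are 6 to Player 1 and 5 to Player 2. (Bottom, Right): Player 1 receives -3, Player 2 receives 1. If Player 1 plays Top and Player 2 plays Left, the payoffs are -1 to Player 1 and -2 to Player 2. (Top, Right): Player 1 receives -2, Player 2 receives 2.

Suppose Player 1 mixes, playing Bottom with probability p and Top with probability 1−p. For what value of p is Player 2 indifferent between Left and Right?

For Player 2 to be willing to mix, Player 2 must be indifferent between Left and Right, which pins down Player 1's mix.
  Player 2's payoff from Left: p·5 + (1−p)·(-2) = 7p - 2
  Player 2's payoff from Right: p·1 + (1−p)·2 = -p + 2
  7p - 2 = -p + 2  ⇒  8p = 4  ⇒  p = 1/2.

p = 1/2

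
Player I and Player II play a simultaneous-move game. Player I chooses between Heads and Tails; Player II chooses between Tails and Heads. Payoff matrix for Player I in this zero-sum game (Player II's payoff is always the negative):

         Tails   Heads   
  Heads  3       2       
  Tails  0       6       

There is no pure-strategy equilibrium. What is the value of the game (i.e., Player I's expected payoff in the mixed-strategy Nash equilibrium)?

Set Player I's expected payoff from Heads equal to that from Tails:
  Player I's expected payoff from Heads: q·3 + (1−q)·2 = q + 2
  Player I's expected payoff from Tails: q·0 + (1−q)·6 = -6q + 6
  q + 2 = -6q + 6  ⇒  7q = 4  ⇒  q = 4/7.
The value is Player I's expected payoff against this mix (using Heads): (4/7)·3 + (3/7)·2 = 18/7.

v = 18/7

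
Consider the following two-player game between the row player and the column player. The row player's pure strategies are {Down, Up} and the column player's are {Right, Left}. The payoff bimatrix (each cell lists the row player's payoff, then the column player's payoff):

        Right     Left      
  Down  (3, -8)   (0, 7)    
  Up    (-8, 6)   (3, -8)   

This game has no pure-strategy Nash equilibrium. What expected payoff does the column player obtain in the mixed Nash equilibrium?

The column player's indifference between Right and Left determines the row player's mixing probability p:
  the column player's expected payoff from Right: p·(-8) + (1−p)·6 = -14p + 6
  the column player's expected payoff from Left: p·7 + (1−p)·(-8) = 15p - 8
  -14p + 6 = 15p - 8  ⇒  -29p = -14  ⇒  p = 14/29.
At equilibrium the column player is indifferent across columns, so the column player's payoff equals the payoff from Right: (14/29)·(-8) + (15/29)·6 = -22/29.

-22/29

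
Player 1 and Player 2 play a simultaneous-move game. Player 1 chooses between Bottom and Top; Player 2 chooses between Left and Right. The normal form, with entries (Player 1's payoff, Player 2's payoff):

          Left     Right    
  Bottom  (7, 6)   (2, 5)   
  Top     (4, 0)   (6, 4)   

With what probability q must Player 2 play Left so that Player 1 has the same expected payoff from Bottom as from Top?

q = 4/7

Player 2's mix must leave Player 1 indifferent between Bottom and Top.
  Player 1's payoff from Bottom: q·7 + (1−q)·2 = 5q + 2
  Player 1's payoff from Top: q·4 + (1−q)·6 = -2q + 6
  5q + 2 = -2q + 6  ⇒  7q = 4  ⇒  q = 4/7.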